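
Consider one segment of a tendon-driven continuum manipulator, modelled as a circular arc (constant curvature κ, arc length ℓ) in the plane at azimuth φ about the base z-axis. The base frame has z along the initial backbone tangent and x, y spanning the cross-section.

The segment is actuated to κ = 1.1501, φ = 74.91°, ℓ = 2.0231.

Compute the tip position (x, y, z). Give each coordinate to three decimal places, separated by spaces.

0.382 1.415 0.633

θ = κ·ℓ = 1.1501 × 2.0231 = 2.32677 rad
ρ = (1 − cos θ)/κ = (1 − -0.68600)/1.1501 = 1.46596
z = sin θ / κ = 0.72761/1.1501 = 0.63265
x = ρ cos φ = 1.46596 × cos(74.91°) = 0.38164
y = ρ sin φ = 1.46596 × sin(74.91°) = 1.41541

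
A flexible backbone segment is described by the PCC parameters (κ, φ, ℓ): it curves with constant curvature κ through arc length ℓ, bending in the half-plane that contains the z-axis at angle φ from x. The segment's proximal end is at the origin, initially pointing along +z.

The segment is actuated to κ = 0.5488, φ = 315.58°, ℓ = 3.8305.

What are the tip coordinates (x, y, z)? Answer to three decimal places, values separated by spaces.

θ = κ·ℓ = 0.5488 × 3.8305 = 2.10218 rad
ρ = (1 − cos θ)/κ = (1 − -0.50673)/0.5488 = 2.74549
z = sin θ / κ = 0.86211/0.5488 = 1.57090
x = ρ cos φ = 2.74549 × cos(315.58°) = 1.96091
y = ρ sin φ = 2.74549 × sin(315.58°) = -1.92160

1.961 -1.922 1.571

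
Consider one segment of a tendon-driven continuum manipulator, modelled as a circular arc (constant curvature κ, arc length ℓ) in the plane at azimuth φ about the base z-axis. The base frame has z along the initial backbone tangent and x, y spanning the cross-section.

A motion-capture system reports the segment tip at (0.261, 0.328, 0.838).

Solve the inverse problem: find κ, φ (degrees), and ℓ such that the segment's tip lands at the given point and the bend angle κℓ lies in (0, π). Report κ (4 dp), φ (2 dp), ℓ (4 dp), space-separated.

0.9549 51.49 0.9714

ρ = √(x²+y²) = √(0.261² + 0.328²) = 0.41917
φ = atan2(y, x) mod 360° = atan2(0.328, 0.261) = 51.4896°
|p|² = ρ² + z² = 0.41917² + 0.838² = 0.87795
κ = 2ρ / |p|² = 2×0.41917 / 0.87795 = 0.95489
θ = 2·atan2(ρ, z) = 2·atan2(0.41917, 0.838) = 0.92762 rad
ℓ = θ/κ = 0.92762/0.95489 = 0.97145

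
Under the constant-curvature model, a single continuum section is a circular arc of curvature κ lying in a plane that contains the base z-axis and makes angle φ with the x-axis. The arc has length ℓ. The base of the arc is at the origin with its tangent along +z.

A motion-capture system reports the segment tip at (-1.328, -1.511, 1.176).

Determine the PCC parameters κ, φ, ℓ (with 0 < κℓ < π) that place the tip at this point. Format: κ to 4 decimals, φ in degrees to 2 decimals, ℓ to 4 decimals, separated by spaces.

0.7410 228.69 2.8119

ρ = √(x²+y²) = √(-1.328² + -1.511²) = 2.01164
φ = atan2(y, x) mod 360° = atan2(-1.511, -1.328) = 228.6881°
|p|² = ρ² + z² = 2.01164² + 1.176² = 5.42968
κ = 2ρ / |p|² = 2×2.01164 / 5.42968 = 0.74098
θ = 2·atan2(ρ, z) = 2·atan2(2.01164, 1.176) = 2.08356 rad
ℓ = θ/κ = 2.08356/0.74098 = 2.81190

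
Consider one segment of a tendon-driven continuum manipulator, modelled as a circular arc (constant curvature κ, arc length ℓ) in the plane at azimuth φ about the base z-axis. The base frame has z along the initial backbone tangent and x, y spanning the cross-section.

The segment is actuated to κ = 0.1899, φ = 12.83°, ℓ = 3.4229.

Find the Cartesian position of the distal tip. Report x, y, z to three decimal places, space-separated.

1.047 0.238 3.187

θ = κ·ℓ = 0.1899 × 3.4229 = 0.65001 rad
ρ = (1 − cos θ)/κ = (1 − 0.79608)/0.1899 = 1.07384
z = sin θ / κ = 0.60519/0.1899 = 3.18691
x = ρ cos φ = 1.07384 × cos(12.83°) = 1.04703
y = ρ sin φ = 1.07384 × sin(12.83°) = 0.23846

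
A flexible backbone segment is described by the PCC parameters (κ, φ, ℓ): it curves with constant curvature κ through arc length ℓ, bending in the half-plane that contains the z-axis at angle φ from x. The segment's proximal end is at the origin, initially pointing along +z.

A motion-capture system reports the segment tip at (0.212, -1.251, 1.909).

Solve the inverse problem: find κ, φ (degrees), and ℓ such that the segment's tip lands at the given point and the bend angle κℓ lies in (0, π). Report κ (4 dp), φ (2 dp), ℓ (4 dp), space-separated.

0.4830 279.62 2.4291

ρ = √(x²+y²) = √(0.212² + -1.251²) = 1.26884
φ = atan2(y, x) mod 360° = atan2(-1.251, 0.212) = 279.6182°
|p|² = ρ² + z² = 1.26884² + 1.909² = 5.25423
κ = 2ρ / |p|² = 2×1.26884 / 5.25423 = 0.48298
θ = 2·atan2(ρ, z) = 2·atan2(1.26884, 1.909) = 1.17322 rad
ℓ = θ/κ = 1.17322/0.48298 = 2.42915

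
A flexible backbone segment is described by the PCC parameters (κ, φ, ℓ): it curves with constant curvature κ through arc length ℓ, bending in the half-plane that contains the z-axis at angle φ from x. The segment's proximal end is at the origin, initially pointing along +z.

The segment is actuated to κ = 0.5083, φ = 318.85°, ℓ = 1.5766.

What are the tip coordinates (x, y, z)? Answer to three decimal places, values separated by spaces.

θ = κ·ℓ = 0.5083 × 1.5766 = 0.80139 rad
ρ = (1 − cos θ)/κ = (1 − 0.69571)/0.5083 = 0.59864
z = sin θ / κ = 0.71832/0.5083 = 1.41318
x = ρ cos φ = 0.59864 × cos(318.85°) = 0.45077
y = ρ sin φ = 0.59864 × sin(318.85°) = -0.39392

0.451 -0.394 1.413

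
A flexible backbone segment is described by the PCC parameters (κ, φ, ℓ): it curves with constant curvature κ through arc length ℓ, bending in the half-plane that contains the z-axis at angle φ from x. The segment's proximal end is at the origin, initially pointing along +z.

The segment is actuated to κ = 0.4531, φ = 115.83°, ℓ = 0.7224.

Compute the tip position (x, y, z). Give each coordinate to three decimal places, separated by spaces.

θ = κ·ℓ = 0.4531 × 0.7224 = 0.32732 rad
ρ = (1 − cos θ)/κ = (1 − 0.94691)/0.4531 = 0.11718
z = sin θ / κ = 0.32151/0.4531 = 0.70957
x = ρ cos φ = 0.11718 × cos(115.83°) = -0.05105
y = ρ sin φ = 0.11718 × sin(115.83°) = 0.10547

-0.051 0.105 0.710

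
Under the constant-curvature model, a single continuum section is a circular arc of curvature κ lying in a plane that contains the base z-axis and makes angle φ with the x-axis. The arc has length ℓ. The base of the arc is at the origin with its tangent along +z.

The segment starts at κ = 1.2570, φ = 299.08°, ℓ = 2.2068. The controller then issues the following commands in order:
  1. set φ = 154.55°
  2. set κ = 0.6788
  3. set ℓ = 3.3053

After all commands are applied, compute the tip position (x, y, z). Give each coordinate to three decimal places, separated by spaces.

-2.159 1.028 1.152

initial: κ=1.2570, φ=299.08°, ℓ=2.2068
cmd 1: set φ=154.55° → (κ,φ,ℓ)=(1.2570,154.55°,2.2068) → tip=(-1.3887,0.6609,0.2859)
cmd 2: set κ=0.6788 → (κ,φ,ℓ)=(0.6788,154.55°,2.2068) → tip=(-1.2334,0.5870,1.4693)
cmd 3: set ℓ=3.3053 → (κ,φ,ℓ)=(0.6788,154.55°,3.3053) → tip=(-2.1592,1.0276,1.1521)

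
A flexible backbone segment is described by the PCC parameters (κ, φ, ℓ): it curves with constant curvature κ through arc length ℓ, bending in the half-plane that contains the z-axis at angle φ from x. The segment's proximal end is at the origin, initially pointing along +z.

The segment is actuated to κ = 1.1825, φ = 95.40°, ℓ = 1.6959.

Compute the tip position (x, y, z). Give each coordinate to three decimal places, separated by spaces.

-0.113 1.196 0.767

θ = κ·ℓ = 1.1825 × 1.6959 = 2.00540 rad
ρ = (1 − cos θ)/κ = (1 − -0.42105)/1.1825 = 1.20174
z = sin θ / κ = 0.90704/1.1825 = 0.76705
x = ρ cos φ = 1.20174 × cos(95.40°) = -0.11309
y = ρ sin φ = 1.20174 × sin(95.40°) = 1.19640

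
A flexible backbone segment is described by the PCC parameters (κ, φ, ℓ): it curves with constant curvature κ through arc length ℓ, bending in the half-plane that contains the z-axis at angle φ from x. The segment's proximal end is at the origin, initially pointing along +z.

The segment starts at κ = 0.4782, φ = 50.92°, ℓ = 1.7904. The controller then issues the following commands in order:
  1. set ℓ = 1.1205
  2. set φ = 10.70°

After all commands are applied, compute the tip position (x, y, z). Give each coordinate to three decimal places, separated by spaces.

0.288 0.054 1.068

initial: κ=0.4782, φ=50.92°, ℓ=1.7904
cmd 1: set ℓ=1.1205 → (κ,φ,ℓ)=(0.4782,50.92°,1.1205) → tip=(0.1848,0.2275,1.0676)
cmd 2: set φ=10.70° → (κ,φ,ℓ)=(0.4782,10.70°,1.1205) → tip=(0.2880,0.0544,1.0676)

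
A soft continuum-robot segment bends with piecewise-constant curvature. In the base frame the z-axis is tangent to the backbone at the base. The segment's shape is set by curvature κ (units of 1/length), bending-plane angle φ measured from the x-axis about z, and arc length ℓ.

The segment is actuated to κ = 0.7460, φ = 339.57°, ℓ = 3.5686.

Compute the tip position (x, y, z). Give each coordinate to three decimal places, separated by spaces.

θ = κ·ℓ = 0.7460 × 3.5686 = 2.66218 rad
ρ = (1 − cos θ)/κ = (1 − -0.88726)/0.7460 = 2.52984
z = sin θ / κ = 0.46126/0.7460 = 0.61831
x = ρ cos φ = 2.52984 × cos(339.57°) = 2.37072
y = ρ sin φ = 2.52984 × sin(339.57°) = -0.88307

2.371 -0.883 0.618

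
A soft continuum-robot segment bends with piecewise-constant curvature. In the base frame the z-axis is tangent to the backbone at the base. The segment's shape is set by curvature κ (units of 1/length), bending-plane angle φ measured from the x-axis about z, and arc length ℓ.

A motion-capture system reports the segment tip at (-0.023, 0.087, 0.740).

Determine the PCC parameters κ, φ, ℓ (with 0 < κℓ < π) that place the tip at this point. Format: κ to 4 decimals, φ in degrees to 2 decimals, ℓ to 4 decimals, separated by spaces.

ρ = √(x²+y²) = √(-0.023² + 0.087²) = 0.08999
φ = atan2(y, x) mod 360° = atan2(0.087, -0.023) = 104.8084°
|p|² = ρ² + z² = 0.08999² + 0.740² = 0.55570
κ = 2ρ / |p|² = 2×0.08999 / 0.55570 = 0.32388
θ = 2·atan2(ρ, z) = 2·atan2(0.08999, 0.740) = 0.24202 rad
ℓ = θ/κ = 0.24202/0.32388 = 0.74727

0.3239 104.81 0.7473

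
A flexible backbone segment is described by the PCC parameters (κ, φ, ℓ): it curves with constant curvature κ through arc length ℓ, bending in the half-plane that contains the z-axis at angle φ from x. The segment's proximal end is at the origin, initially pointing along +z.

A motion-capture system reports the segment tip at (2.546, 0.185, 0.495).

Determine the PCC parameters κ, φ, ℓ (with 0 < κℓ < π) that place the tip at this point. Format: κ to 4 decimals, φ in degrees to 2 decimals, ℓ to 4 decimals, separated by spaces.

0.7551 4.16 3.6532

ρ = √(x²+y²) = √(2.546² + 0.185²) = 2.55271
φ = atan2(y, x) mod 360° = atan2(0.185, 2.546) = 4.1560°
|p|² = ρ² + z² = 2.55271² + 0.495² = 6.76137
κ = 2ρ / |p|² = 2×2.55271 / 6.76137 = 0.75509
θ = 2·atan2(ρ, z) = 2·atan2(2.55271, 0.495) = 2.75852 rad
ℓ = θ/κ = 2.75852/0.75509 = 3.65325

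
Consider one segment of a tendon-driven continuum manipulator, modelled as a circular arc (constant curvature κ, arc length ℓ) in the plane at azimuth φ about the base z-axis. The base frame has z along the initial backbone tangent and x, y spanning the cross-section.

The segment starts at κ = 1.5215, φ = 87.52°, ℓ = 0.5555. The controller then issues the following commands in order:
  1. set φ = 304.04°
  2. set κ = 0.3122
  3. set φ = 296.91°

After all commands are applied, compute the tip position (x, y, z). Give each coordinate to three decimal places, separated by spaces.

initial: κ=1.5215, φ=87.52°, ℓ=0.5555
cmd 1: set φ=304.04° → (κ,φ,ℓ)=(1.5215,304.04°,0.5555) → tip=(0.1238,-0.1832,0.4917)
cmd 2: set κ=0.3122 → (κ,φ,ℓ)=(0.3122,304.04°,0.5555) → tip=(0.0269,-0.0398,0.5527)
cmd 3: set φ=296.91° → (κ,φ,ℓ)=(0.3122,296.91°,0.5555) → tip=(0.0217,-0.0428,0.5527)

0.022 -0.043 0.553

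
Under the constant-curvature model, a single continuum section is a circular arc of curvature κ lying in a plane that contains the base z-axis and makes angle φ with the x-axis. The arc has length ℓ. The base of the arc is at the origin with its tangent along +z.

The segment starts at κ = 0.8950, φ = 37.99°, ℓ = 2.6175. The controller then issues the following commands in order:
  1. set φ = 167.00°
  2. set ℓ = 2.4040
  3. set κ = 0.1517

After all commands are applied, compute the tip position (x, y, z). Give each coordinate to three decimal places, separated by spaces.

-0.422 0.098 2.351

initial: κ=0.8950, φ=37.99°, ℓ=2.6175
cmd 1: set φ=167.00° → (κ,φ,ℓ)=(0.8950,167.00°,2.6175) → tip=(-1.8480,0.4266,0.8007)
cmd 2: set ℓ=2.4040 → (κ,φ,ℓ)=(0.8950,167.00°,2.4040) → tip=(-1.6860,0.3892,0.9341)
cmd 3: set κ=0.1517 → (κ,φ,ℓ)=(0.1517,167.00°,2.4040) → tip=(-0.4224,0.0975,2.3511)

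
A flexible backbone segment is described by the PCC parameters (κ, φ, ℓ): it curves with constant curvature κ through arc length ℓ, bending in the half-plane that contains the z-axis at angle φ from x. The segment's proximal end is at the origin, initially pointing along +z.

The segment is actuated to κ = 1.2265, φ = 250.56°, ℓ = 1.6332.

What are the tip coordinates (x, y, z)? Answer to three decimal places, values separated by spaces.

-0.385 -1.091 0.740

θ = κ·ℓ = 1.2265 × 1.6332 = 2.00312 rad
ρ = (1 − cos θ)/κ = (1 − -0.41898)/1.2265 = 1.15694
z = sin θ / κ = 0.90799/1.2265 = 0.74031
x = ρ cos φ = 1.15694 × cos(250.56°) = -0.38505
y = ρ sin φ = 1.15694 × sin(250.56°) = -1.09098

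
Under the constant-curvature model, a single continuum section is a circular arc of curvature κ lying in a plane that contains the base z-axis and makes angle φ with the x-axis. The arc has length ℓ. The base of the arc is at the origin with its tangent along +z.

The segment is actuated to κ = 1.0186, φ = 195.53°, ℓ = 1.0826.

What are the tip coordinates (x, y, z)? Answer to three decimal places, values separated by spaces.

-0.519 -0.144 0.876

θ = κ·ℓ = 1.0186 × 1.0826 = 1.10274 rad
ρ = (1 − cos θ)/κ = (1 − 0.45116)/1.0186 = 0.53882
z = sin θ / κ = 0.89245/1.0186 = 0.87615
x = ρ cos φ = 0.53882 × cos(195.53°) = -0.51915
y = ρ sin φ = 0.53882 × sin(195.53°) = -0.14427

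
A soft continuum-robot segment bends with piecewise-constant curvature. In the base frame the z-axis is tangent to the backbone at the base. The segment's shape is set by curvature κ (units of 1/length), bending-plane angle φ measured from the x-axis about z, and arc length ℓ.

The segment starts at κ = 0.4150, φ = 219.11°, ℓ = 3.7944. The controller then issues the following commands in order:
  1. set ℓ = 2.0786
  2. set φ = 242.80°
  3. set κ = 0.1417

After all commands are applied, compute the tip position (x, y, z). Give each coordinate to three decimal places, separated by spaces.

-0.139 -0.270 2.049

initial: κ=0.4150, φ=219.11°, ℓ=3.7944
cmd 1: set ℓ=2.0786 → (κ,φ,ℓ)=(0.4150,219.11°,2.0786) → tip=(-0.6536,-0.5313,1.8302)
cmd 2: set φ=242.80° → (κ,φ,ℓ)=(0.4150,242.80°,2.0786) → tip=(-0.3850,-0.7491,1.8302)
cmd 3: set κ=0.1417 → (κ,φ,ℓ)=(0.1417,242.80°,2.0786) → tip=(-0.1389,-0.2703,2.0487)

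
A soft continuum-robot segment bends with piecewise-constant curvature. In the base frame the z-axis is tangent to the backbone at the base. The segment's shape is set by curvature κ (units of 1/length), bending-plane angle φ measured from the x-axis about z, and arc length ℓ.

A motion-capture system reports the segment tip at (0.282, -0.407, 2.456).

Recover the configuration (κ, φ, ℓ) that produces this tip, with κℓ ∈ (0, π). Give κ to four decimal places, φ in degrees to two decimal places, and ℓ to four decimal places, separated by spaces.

ρ = √(x²+y²) = √(0.282² + -0.407²) = 0.49515
φ = atan2(y, x) mod 360° = atan2(-0.407, 0.282) = 304.7171°
|p|² = ρ² + z² = 0.49515² + 2.456² = 6.27711
κ = 2ρ / |p|² = 2×0.49515 / 6.27711 = 0.15776
θ = 2·atan2(ρ, z) = 2·atan2(0.49515, 2.456) = 0.39788 rad
ℓ = θ/κ = 0.39788/0.15776 = 2.52202

0.1578 304.72 2.5220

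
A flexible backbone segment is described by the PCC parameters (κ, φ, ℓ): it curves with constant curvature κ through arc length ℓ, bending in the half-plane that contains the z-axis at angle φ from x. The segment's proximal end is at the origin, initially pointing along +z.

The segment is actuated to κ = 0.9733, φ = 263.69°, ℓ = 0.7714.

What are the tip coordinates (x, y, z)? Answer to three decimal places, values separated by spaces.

θ = κ·ℓ = 0.9733 × 0.7714 = 0.75080 rad
ρ = (1 − cos θ)/κ = (1 − 0.73114)/0.9733 = 0.27623
z = sin θ / κ = 0.68223/0.9733 = 0.70094
x = ρ cos φ = 0.27623 × cos(263.69°) = -0.03036
y = ρ sin φ = 0.27623 × sin(263.69°) = -0.27456

-0.030 -0.275 0.701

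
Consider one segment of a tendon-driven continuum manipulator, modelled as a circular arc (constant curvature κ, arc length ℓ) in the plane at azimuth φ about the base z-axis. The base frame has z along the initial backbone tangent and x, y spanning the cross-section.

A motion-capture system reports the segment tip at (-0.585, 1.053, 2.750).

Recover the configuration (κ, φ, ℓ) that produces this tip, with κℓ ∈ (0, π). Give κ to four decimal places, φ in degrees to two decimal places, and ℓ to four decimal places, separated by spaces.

ρ = √(x²+y²) = √(-0.585² + 1.053²) = 1.20459
φ = atan2(y, x) mod 360° = atan2(1.053, -0.585) = 119.0546°
|p|² = ρ² + z² = 1.20459² + 2.750² = 9.01353
κ = 2ρ / |p|² = 2×1.20459 / 9.01353 = 0.26728
θ = 2·atan2(ρ, z) = 2·atan2(1.20459, 2.750) = 0.82571 rad
ℓ = θ/κ = 0.82571/0.26728 = 3.08927

0.2673 119.05 3.0893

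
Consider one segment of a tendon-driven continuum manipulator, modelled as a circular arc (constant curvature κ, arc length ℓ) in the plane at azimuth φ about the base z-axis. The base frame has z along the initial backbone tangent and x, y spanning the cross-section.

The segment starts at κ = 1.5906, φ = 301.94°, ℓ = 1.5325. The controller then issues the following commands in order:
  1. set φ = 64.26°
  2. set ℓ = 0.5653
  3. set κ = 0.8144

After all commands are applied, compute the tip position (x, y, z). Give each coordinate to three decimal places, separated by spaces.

initial: κ=1.5906, φ=301.94°, ℓ=1.5325
cmd 1: set φ=64.26° → (κ,φ,ℓ)=(1.5906,64.26°,1.5325) → tip=(0.4812,0.9980,0.4069)
cmd 2: set ℓ=0.5653 → (κ,φ,ℓ)=(1.5906,64.26°,0.5653) → tip=(0.1031,0.2139,0.4921)
cmd 3: set κ=0.8144 → (κ,φ,ℓ)=(0.8144,64.26°,0.5653) → tip=(0.0555,0.1152,0.5455)

0.056 0.115 0.546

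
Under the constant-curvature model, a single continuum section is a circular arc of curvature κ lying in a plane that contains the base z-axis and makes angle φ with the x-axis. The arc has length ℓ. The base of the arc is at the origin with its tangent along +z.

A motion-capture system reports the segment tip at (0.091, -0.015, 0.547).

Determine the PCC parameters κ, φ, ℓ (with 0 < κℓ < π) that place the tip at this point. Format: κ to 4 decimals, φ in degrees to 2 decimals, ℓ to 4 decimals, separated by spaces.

0.5994 350.64 0.5573

ρ = √(x²+y²) = √(0.091² + -0.015²) = 0.09223
φ = atan2(y, x) mod 360° = atan2(-0.015, 0.091) = 350.6398°
|p|² = ρ² + z² = 0.09223² + 0.547² = 0.30772
κ = 2ρ / |p|² = 2×0.09223 / 0.30772 = 0.59944
θ = 2·atan2(ρ, z) = 2·atan2(0.09223, 0.547) = 0.33407 rad
ℓ = θ/κ = 0.33407/0.59944 = 0.55731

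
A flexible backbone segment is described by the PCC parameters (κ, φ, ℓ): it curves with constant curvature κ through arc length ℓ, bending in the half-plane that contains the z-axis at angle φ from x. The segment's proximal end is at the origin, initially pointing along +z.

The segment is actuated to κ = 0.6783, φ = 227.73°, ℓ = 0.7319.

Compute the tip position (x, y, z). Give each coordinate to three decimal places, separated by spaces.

-0.120 -0.132 0.702

θ = κ·ℓ = 0.6783 × 0.7319 = 0.49645 rad
ρ = (1 − cos θ)/κ = (1 − 0.87928)/0.6783 = 0.17797
z = sin θ / κ = 0.47631/0.6783 = 0.70220
x = ρ cos φ = 0.17797 × cos(227.73°) = -0.11971
y = ρ sin φ = 0.17797 × sin(227.73°) = -0.13170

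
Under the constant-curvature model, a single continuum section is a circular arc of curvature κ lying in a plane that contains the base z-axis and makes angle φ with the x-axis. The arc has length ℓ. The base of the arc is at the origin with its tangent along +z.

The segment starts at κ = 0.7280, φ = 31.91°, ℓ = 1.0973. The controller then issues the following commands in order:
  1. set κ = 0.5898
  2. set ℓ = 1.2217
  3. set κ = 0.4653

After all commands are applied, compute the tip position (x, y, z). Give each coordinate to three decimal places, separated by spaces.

0.287 0.179 1.157

initial: κ=0.7280, φ=31.91°, ℓ=1.0973
cmd 1: set κ=0.5898 → (κ,φ,ℓ)=(0.5898,31.91°,1.0973) → tip=(0.2910,0.1812,1.0223)
cmd 2: set ℓ=1.2217 → (κ,φ,ℓ)=(0.5898,31.91°,1.2217) → tip=(0.3577,0.2228,1.1187)
cmd 3: set κ=0.4653 → (κ,φ,ℓ)=(0.4653,31.91°,1.2217) → tip=(0.2869,0.1787,1.1570)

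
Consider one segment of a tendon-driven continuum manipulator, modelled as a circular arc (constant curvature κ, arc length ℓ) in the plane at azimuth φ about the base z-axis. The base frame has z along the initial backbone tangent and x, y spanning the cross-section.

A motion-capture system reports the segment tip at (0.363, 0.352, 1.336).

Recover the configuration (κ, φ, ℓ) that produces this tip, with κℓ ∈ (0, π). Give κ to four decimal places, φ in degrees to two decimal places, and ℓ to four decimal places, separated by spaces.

0.4956 44.12 1.4601

ρ = √(x²+y²) = √(0.363² + 0.352²) = 0.50564
φ = atan2(y, x) mod 360° = atan2(0.352, 0.363) = 44.1186°
|p|² = ρ² + z² = 0.50564² + 1.336² = 2.04057
κ = 2ρ / |p|² = 2×0.50564 / 2.04057 = 0.49559
θ = 2·atan2(ρ, z) = 2·atan2(0.50564, 1.336) = 0.72363 rad
ℓ = θ/κ = 0.72363/0.49559 = 1.46013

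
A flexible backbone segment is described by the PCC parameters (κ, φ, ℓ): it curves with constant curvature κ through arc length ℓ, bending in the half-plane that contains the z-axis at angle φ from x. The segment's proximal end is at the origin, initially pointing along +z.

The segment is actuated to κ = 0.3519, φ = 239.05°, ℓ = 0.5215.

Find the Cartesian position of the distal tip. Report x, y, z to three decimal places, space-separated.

θ = κ·ℓ = 0.3519 × 0.5215 = 0.18352 rad
ρ = (1 − cos θ)/κ = (1 − 0.98321)/0.3519 = 0.04772
z = sin θ / κ = 0.18249/0.3519 = 0.51858
x = ρ cos φ = 0.04772 × cos(239.05°) = -0.02454
y = ρ sin φ = 0.04772 × sin(239.05°) = -0.04092

-0.025 -0.041 0.519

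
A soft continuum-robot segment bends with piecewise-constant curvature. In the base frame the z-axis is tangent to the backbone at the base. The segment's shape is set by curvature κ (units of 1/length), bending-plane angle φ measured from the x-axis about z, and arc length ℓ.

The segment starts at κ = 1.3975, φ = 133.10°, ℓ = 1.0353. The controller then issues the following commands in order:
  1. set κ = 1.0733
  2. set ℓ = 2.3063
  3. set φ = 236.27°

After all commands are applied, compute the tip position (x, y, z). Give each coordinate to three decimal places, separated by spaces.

-0.924 -1.384 0.576

initial: κ=1.3975, φ=133.10°, ℓ=1.0353
cmd 1: set κ=1.0733 → (κ,φ,ℓ)=(1.0733,133.10°,1.0353) → tip=(-0.3542,0.3785,0.8350)
cmd 2: set ℓ=2.3063 → (κ,φ,ℓ)=(1.0733,133.10°,2.3063) → tip=(-1.1371,1.2151,0.5758)
cmd 3: set φ=236.27° → (κ,φ,ℓ)=(1.0733,236.27°,2.3063) → tip=(-0.9241,-1.3840,0.5758)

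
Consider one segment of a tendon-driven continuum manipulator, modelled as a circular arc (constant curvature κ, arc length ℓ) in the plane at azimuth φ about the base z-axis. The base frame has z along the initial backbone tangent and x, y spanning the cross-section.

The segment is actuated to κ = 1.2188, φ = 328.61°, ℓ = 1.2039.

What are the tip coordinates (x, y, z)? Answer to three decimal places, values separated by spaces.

θ = κ·ℓ = 1.2188 × 1.2039 = 1.46731 rad
ρ = (1 − cos θ)/κ = (1 − 0.10330)/1.2188 = 0.73572
z = sin θ / κ = 0.99465/1.2188 = 0.81609
x = ρ cos φ = 0.73572 × cos(328.61°) = 0.62805
y = ρ sin φ = 0.73572 × sin(328.61°) = -0.38321

0.628 -0.383 0.816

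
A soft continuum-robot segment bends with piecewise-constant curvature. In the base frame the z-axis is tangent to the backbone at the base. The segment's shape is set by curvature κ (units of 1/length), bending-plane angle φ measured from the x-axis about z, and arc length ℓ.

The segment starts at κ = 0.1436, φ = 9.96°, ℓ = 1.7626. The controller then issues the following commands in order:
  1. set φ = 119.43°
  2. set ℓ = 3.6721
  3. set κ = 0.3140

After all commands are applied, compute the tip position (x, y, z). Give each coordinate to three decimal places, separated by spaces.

-0.930 1.648 2.911

initial: κ=0.1436, φ=9.96°, ℓ=1.7626
cmd 1: set φ=119.43° → (κ,φ,ℓ)=(0.1436,119.43°,1.7626) → tip=(-0.1090,0.1932,1.7438)
cmd 2: set ℓ=3.6721 → (κ,φ,ℓ)=(0.1436,119.43°,3.6721) → tip=(-0.4648,0.8239,3.5043)
cmd 3: set κ=0.3140 → (κ,φ,ℓ)=(0.3140,119.43°,3.6721) → tip=(-0.9300,1.6484,2.9108)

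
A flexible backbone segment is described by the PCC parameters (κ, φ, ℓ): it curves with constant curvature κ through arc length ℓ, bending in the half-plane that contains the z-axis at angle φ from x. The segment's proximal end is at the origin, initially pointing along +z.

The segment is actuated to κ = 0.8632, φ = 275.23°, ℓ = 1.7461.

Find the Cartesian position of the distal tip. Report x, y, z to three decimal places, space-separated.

θ = κ·ℓ = 0.8632 × 1.7461 = 1.50723 rad
ρ = (1 − cos θ)/κ = (1 − 0.06352)/0.8632 = 1.08489
z = sin θ / κ = 0.99798/0.8632 = 1.15614
x = ρ cos φ = 1.08489 × cos(275.23°) = 0.09889
y = ρ sin φ = 1.08489 × sin(275.23°) = -1.08038

0.099 -1.080 1.156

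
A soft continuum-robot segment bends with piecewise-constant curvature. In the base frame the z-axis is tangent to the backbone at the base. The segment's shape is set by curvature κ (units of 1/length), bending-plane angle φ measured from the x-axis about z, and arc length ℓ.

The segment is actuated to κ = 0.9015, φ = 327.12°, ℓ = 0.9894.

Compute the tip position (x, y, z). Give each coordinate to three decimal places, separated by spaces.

θ = κ·ℓ = 0.9015 × 0.9894 = 0.89194 rad
ρ = (1 − cos θ)/κ = (1 − 0.62790)/0.9015 = 0.41276
z = sin θ / κ = 0.77829/0.9015 = 0.86333
x = ρ cos φ = 0.41276 × cos(327.12°) = 0.34664
y = ρ sin φ = 0.41276 × sin(327.12°) = -0.22408

0.347 -0.224 0.863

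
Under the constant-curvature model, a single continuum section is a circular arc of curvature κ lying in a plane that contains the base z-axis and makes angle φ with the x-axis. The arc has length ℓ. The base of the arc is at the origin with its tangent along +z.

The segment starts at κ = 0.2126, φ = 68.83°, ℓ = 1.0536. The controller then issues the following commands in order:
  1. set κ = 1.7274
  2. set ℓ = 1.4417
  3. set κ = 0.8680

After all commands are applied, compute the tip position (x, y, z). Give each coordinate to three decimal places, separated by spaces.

0.285 0.737 1.094

initial: κ=0.2126, φ=68.83°, ℓ=1.0536
cmd 1: set κ=1.7274 → (κ,φ,ℓ)=(1.7274,68.83°,1.0536) → tip=(0.2606,0.6730,0.5610)
cmd 2: set ℓ=1.4417 → (κ,φ,ℓ)=(1.7274,68.83°,1.4417) → tip=(0.3753,0.9692,0.3509)
cmd 3: set κ=0.8680 → (κ,φ,ℓ)=(0.8680,68.83°,1.4417) → tip=(0.2854,0.7370,1.0938)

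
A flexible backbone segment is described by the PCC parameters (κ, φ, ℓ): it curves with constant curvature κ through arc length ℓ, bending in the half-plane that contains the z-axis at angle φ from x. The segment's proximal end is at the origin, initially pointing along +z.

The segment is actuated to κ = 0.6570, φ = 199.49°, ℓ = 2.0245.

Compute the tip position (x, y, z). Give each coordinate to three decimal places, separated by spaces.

θ = κ·ℓ = 0.6570 × 2.0245 = 1.33010 rad
ρ = (1 − cos θ)/κ = (1 − 0.23838)/0.6570 = 1.15924
z = sin θ / κ = 0.97117/0.6570 = 1.47819
x = ρ cos φ = 1.15924 × cos(199.49°) = -1.09281
y = ρ sin φ = 1.15924 × sin(199.49°) = -0.38677

-1.093 -0.387 1.478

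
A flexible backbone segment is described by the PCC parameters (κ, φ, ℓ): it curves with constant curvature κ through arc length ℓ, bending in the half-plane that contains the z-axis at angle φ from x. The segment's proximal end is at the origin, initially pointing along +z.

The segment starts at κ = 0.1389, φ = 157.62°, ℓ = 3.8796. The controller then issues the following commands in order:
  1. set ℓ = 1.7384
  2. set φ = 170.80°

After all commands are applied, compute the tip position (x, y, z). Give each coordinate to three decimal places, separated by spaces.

-0.206 0.033 1.722

initial: κ=0.1389, φ=157.62°, ℓ=3.8796
cmd 1: set ℓ=1.7384 → (κ,φ,ℓ)=(0.1389,157.62°,1.7384) → tip=(-0.1931,0.0795,1.7216)
cmd 2: set φ=170.80° → (κ,φ,ℓ)=(0.1389,170.80°,1.7384) → tip=(-0.2062,0.0334,1.7216)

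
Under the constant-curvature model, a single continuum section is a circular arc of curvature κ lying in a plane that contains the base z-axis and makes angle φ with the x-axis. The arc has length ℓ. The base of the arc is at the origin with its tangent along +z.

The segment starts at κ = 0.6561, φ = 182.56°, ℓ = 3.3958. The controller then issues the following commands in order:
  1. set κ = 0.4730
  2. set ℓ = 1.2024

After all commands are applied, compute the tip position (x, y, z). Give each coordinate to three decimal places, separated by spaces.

-0.332 -0.015 1.139

initial: κ=0.6561, φ=182.56°, ℓ=3.3958
cmd 1: set κ=0.4730 → (κ,φ,ℓ)=(0.4730,182.56°,3.3958) → tip=(-2.1868,-0.0978,2.1128)
cmd 2: set ℓ=1.2024 → (κ,φ,ℓ)=(0.4730,182.56°,1.2024) → tip=(-0.3325,-0.0149,1.1386)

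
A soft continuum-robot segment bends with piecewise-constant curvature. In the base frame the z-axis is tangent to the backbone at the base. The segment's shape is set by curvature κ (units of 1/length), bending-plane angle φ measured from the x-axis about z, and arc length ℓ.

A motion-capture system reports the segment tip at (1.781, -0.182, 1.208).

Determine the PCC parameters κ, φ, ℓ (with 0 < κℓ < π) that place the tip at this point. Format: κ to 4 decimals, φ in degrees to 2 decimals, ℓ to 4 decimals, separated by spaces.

0.7676 354.17 2.5460

ρ = √(x²+y²) = √(1.781² + -0.182²) = 1.79028
φ = atan2(y, x) mod 360° = atan2(-0.182, 1.781) = 354.1652°
|p|² = ρ² + z² = 1.79028² + 1.208² = 4.66435
κ = 2ρ / |p|² = 2×1.79028 / 4.66435 = 0.76764
θ = 2·atan2(ρ, z) = 2·atan2(1.79028, 1.208) = 1.95443 rad
ℓ = θ/κ = 1.95443/0.76764 = 2.54601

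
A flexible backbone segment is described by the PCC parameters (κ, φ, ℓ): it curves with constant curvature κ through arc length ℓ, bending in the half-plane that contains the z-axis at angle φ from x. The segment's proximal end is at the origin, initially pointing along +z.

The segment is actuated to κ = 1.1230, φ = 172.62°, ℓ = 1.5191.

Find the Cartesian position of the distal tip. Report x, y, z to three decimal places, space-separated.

θ = κ·ℓ = 1.1230 × 1.5191 = 1.70595 rad
ρ = (1 − cos θ)/κ = (1 − -0.13474)/1.1230 = 1.01046
z = sin θ / κ = 0.99088/1.1230 = 0.88235
x = ρ cos φ = 1.01046 × cos(172.62°) = -1.00209
y = ρ sin φ = 1.01046 × sin(172.62°) = 0.12979

-1.002 0.130 0.882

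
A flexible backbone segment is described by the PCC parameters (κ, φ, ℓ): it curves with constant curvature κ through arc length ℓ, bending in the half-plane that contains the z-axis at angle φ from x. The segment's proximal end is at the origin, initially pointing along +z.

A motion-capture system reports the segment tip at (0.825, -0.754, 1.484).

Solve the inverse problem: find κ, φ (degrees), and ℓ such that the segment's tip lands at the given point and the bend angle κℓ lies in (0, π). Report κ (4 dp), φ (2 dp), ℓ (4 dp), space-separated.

0.6477 317.57 1.9934

ρ = √(x²+y²) = √(0.825² + -0.754²) = 1.11765
φ = atan2(y, x) mod 360° = atan2(-0.754, 0.825) = 317.5746°
|p|² = ρ² + z² = 1.11765² + 1.484² = 3.45140
κ = 2ρ / |p|² = 2×1.11765 / 3.45140 = 0.64765
θ = 2·atan2(ρ, z) = 2·atan2(1.11765, 1.484) = 1.29101 rad
ℓ = θ/κ = 1.29101/0.64765 = 1.99337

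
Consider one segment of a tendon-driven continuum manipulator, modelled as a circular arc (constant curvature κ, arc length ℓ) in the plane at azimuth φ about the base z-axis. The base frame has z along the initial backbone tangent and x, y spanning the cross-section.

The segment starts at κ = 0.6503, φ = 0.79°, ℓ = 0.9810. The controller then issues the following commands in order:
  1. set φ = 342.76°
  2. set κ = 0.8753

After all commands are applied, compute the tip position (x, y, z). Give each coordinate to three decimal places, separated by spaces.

0.378 -0.117 0.865

initial: κ=0.6503, φ=0.79°, ℓ=0.9810
cmd 1: set φ=342.76° → (κ,φ,ℓ)=(0.6503,342.76°,0.9810) → tip=(0.2889,-0.0896,0.9158)
cmd 2: set κ=0.8753 → (κ,φ,ℓ)=(0.8753,342.76°,0.9810) → tip=(0.3781,-0.1173,0.8648)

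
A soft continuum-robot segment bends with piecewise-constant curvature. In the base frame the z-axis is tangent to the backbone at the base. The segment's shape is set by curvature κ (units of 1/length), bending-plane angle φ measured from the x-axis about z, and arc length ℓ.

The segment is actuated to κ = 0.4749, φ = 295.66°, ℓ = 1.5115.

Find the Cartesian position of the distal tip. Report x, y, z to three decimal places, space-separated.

θ = κ·ℓ = 0.4749 × 1.5115 = 0.71781 rad
ρ = (1 − cos θ)/κ = (1 − 0.75325)/0.4749 = 0.51959
z = sin θ / κ = 0.65774/0.4749 = 1.38500
x = ρ cos φ = 0.51959 × cos(295.66°) = 0.22500
y = ρ sin φ = 0.51959 × sin(295.66°) = -0.46835

0.225 -0.468 1.385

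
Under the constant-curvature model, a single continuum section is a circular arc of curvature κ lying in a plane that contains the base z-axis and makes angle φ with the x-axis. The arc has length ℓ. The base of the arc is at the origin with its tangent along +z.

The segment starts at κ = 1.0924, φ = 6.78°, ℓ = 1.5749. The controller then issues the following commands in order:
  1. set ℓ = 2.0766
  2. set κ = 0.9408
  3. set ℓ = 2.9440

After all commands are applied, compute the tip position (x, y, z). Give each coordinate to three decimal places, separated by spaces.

initial: κ=1.0924, φ=6.78°, ℓ=1.5749
cmd 1: set ℓ=2.0766 → (κ,φ,ℓ)=(1.0924,6.78°,2.0766) → tip=(1.4930,0.1775,0.7015)
cmd 2: set κ=0.9408 → (κ,φ,ℓ)=(0.9408,6.78°,2.0766) → tip=(1.4498,0.1724,0.9860)
cmd 3: set ℓ=2.9440 → (κ,φ,ℓ)=(0.9408,6.78°,2.9440) → tip=(2.0388,0.2424,0.3862)

2.039 0.242 0.386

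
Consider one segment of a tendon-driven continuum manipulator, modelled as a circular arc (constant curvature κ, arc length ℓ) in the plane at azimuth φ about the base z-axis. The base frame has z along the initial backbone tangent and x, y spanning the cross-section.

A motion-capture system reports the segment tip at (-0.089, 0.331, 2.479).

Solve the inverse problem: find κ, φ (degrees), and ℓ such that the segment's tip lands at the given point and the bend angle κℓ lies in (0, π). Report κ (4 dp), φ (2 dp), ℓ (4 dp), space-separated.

ρ = √(x²+y²) = √(-0.089² + 0.331²) = 0.34276
φ = atan2(y, x) mod 360° = atan2(0.331, -0.089) = 105.0499°
|p|² = ρ² + z² = 0.34276² + 2.479² = 6.26292
κ = 2ρ / |p|² = 2×0.34276 / 6.26292 = 0.10946
θ = 2·atan2(ρ, z) = 2·atan2(0.34276, 2.479) = 0.27479 rad
ℓ = θ/κ = 0.27479/0.10946 = 2.51047

0.1095 105.05 2.5105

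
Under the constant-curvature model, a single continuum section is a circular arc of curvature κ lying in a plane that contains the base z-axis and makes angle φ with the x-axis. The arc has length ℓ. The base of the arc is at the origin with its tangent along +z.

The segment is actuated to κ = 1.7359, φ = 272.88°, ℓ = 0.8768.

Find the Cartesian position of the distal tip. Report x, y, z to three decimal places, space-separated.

θ = κ·ℓ = 1.7359 × 0.8768 = 1.52204 rad
ρ = (1 − cos θ)/κ = (1 − 0.04874)/1.7359 = 0.54799
z = sin θ / κ = 0.99881/1.7359 = 0.57539
x = ρ cos φ = 0.54799 × cos(272.88°) = 0.02753
y = ρ sin φ = 0.54799 × sin(272.88°) = -0.54730

0.028 -0.547 0.575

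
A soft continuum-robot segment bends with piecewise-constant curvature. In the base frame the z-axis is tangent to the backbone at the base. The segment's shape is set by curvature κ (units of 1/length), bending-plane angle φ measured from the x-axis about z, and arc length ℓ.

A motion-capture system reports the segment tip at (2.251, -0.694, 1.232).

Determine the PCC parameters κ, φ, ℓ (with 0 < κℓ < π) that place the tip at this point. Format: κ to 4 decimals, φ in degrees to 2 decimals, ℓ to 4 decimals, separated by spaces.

ρ = √(x²+y²) = √(2.251² + -0.694²) = 2.35555
φ = atan2(y, x) mod 360° = atan2(-0.694, 2.251) = 342.8651°
|p|² = ρ² + z² = 2.35555² + 1.232² = 7.06646
κ = 2ρ / |p|² = 2×2.35555 / 7.06646 = 0.66669
θ = 2·atan2(ρ, z) = 2·atan2(2.35555, 1.232) = 2.17781 rad
ℓ = θ/κ = 2.17781/0.66669 = 3.26662

0.6667 342.87 3.2666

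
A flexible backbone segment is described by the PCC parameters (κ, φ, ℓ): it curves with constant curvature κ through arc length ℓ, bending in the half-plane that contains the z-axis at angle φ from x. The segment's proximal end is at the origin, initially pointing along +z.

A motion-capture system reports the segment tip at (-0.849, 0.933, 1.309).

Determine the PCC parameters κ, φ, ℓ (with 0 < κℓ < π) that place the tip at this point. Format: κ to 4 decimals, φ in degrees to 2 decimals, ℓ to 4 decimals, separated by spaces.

ρ = √(x²+y²) = √(-0.849² + 0.933²) = 1.26146
φ = atan2(y, x) mod 360° = atan2(0.933, -0.849) = 132.3012°
|p|² = ρ² + z² = 1.26146² + 1.309² = 3.30477
κ = 2ρ / |p|² = 2×1.26146 / 3.30477 = 0.76342
θ = 2·atan2(ρ, z) = 2·atan2(1.26146, 1.309) = 1.53381 rad
ℓ = θ/κ = 1.53381/0.76342 = 2.00914

0.7634 132.30 2.0091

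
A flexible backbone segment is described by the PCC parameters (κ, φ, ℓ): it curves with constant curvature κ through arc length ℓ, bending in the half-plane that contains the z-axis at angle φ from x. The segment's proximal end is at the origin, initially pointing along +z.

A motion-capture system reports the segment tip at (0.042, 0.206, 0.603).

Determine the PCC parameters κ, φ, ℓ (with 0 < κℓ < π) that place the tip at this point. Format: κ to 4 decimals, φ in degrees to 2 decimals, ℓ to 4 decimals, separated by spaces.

1.0311 78.48 0.6507

ρ = √(x²+y²) = √(0.042² + 0.206²) = 0.21024
φ = atan2(y, x) mod 360° = atan2(0.206, 0.042) = 78.4763°
|p|² = ρ² + z² = 0.21024² + 0.603² = 0.40781
κ = 2ρ / |p|² = 2×0.21024 / 0.40781 = 1.03106
θ = 2·atan2(ρ, z) = 2·atan2(0.21024, 0.603) = 0.67095 rad
ℓ = θ/κ = 0.67095/1.03106 = 0.65074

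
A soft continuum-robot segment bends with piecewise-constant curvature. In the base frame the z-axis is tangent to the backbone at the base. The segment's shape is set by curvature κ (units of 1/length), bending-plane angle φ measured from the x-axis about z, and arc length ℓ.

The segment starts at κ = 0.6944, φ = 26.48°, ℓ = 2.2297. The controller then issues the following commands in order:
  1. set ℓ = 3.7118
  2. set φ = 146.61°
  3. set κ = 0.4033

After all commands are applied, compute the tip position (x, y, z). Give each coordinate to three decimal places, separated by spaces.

initial: κ=0.6944, φ=26.48°, ℓ=2.2297
cmd 1: set ℓ=3.7118 → (κ,φ,ℓ)=(0.6944,26.48°,3.7118) → tip=(2.3783,1.1847,0.7700)
cmd 2: set φ=146.61° → (κ,φ,ℓ)=(0.6944,146.61°,3.7118) → tip=(-2.2185,1.4623,0.7700)
cmd 3: set κ=0.4033 → (κ,φ,ℓ)=(0.4033,146.61°,3.7118) → tip=(-1.9176,1.2639,2.4728)

-1.918 1.264 2.473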